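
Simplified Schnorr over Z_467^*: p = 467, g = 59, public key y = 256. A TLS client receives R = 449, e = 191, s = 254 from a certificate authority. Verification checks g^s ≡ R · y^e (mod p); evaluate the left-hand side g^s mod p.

59^2 = 3481 ≡ 212
59^4 ≡ 212^2 = 44944 ≡ 112
59^8 ≡ 112^2 = 12544 ≡ 402
59^16 ≡ 402^2 = 161604 ≡ 22
59^32 ≡ 22^2 = 484 ≡ 17
59^64 ≡ 17^2 = 289
59^128 ≡ 289^2 = 83521 ≡ 395
254 = 128 + 64 + 32 + 16 + 8 + 4 + 2, so 59^254 ≡ 395·289·17·22·402·112·212 ≡ 139 (mod 467)

139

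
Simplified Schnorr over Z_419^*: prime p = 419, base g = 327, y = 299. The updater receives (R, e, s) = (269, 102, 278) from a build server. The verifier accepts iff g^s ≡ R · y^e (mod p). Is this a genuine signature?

g^s mod p:
327^2 = 106929 ≡ 84
327^4 ≡ 84^2 = 7056 ≡ 352
327^8 ≡ 352^2 = 123904 ≡ 299
327^16 ≡ 299^2 = 89401 ≡ 154
327^32 ≡ 154^2 = 23716 ≡ 252
327^64 ≡ 252^2 = 63504 ≡ 235
327^128 ≡ 235^2 = 55225 ≡ 336
327^256 ≡ 336^2 = 112896 ≡ 185
278 = 256 + 16 + 4 + 2, so 327^278 ≡ 185·154·352·84 ≡ 362 (mod 419)
R · y^e mod p:
299^2 = 89401 ≡ 154
299^4 ≡ 154^2 = 23716 ≡ 252
299^8 ≡ 252^2 = 63504 ≡ 235
299^16 ≡ 235^2 = 55225 ≡ 336
299^32 ≡ 336^2 = 112896 ≡ 185
299^64 ≡ 185^2 = 34225 ≡ 286
102 = 64 + 32 + 4 + 2, so 299^102 ≡ 286·185·252·154 ≡ 411 (mod 419)
269·411 = 110559 ≡ 362 (mod 419)
362 ≡ 362 (mod 419); signature holds.

genuine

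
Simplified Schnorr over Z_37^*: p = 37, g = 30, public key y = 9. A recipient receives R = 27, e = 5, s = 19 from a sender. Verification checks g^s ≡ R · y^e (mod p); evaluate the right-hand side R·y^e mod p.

Squares mod 37: 9^1≡9, 9^2≡7, 9^4≡12
5 = 4 + 1, so 9^5 ≡ 12·9 ≡ 34 (mod 37)
R · y^e ≡ 27·34 = 918 ≡ 30 (mod 37)

30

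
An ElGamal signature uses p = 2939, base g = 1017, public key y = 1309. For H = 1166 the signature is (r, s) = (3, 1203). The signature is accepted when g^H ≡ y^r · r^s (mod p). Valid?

yes

Left side g^H mod p:
1017^2 = 1034289 ≡ 2700
1017^4 ≡ 2700^2 = 7290000 ≡ 1280
1017^8 ≡ 1280^2 = 1638400 ≡ 1377
1017^16 ≡ 1377^2 = 1896129 ≡ 474
1017^32 ≡ 474^2 = 224676 ≡ 1312
1017^64 ≡ 1312^2 = 1721344 ≡ 2029
1017^128 ≡ 2029^2 = 4116841 ≡ 2241
1017^256 ≡ 2241^2 = 5022081 ≡ 2269
1017^512 ≡ 2269^2 = 5148361 ≡ 2172
1017^1024 ≡ 2172^2 = 4717584 ≡ 489
1166 = 1024 + 128 + 8 + 4 + 2, so 1017^1166 ≡ 489·2241·1377·1280·2700 ≡ 113 (mod 2939)
Right side y^r · r^s mod p:
1309^2 = 1713481 ≡ 44
3 = 2 + 1, so 1309^3 ≡ 44·1309 ≡ 1755 (mod 2939)
3^2 = 9
3^4 ≡ 9^2 = 81
3^8 ≡ 81^2 = 6561 ≡ 683
3^16 ≡ 683^2 = 466489 ≡ 2127
3^32 ≡ 2127^2 = 4524129 ≡ 1008
3^64 ≡ 1008^2 = 1016064 ≡ 2109
3^128 ≡ 2109^2 = 4447881 ≡ 1174
3^256 ≡ 1174^2 = 1378276 ≡ 2824
3^512 ≡ 2824^2 = 7974976 ≡ 1469
3^1024 ≡ 1469^2 = 2157961 ≡ 735
1203 = 1024 + 128 + 32 + 16 + 2 + 1, so 3^1203 ≡ 735·1174·1008·2127·9·3 ≡ 1596 (mod 2939)
1755·1596 = 2800980 ≡ 113 (mod 2939)
113 ≡ 113 (mod 2939), so the signature is genuine.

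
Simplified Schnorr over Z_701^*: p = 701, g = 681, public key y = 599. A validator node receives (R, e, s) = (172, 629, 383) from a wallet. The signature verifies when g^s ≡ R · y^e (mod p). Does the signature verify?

g^s mod p:
Squares mod 701: 681^1≡681, 681^2≡400, 681^4≡172, 681^8≡142, 681^16≡536, 681^32≡587, 681^64≡378, 681^128≡581, 681^256≡380
383 = 256 + 64 + 32 + 16 + 8 + 4 + 2 + 1, so 681^383 ≡ 380·378·587·536·142·172·400·681 ≡ 177 (mod 701)
R · y^e mod p:
Squares mod 701: 599^1≡599, 599^2≡590, 599^4≡404, 599^8≡584, 599^16≡370, 599^32≡205, 599^64≡666, 599^128≡524, 599^256≡485, 599^512≡390
629 = 512 + 64 + 32 + 16 + 4 + 1, so 599^629 ≡ 390·666·205·370·404·599 ≡ 323 (mod 701)
172·323 = 55556 ≡ 177 (mod 701)
177 ≡ 177 (mod 701); signature holds.

verifies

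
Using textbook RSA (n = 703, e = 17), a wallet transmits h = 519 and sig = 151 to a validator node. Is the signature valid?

invalid

Squares mod 703: sig^1≡151, sig^2≡305, sig^4≡229, sig^8≡419, sig^16≡514
17 = 16 + 1, so sig^17 ≡ 514·151 ≡ 284 (mod 703)
sig^17 mod 703 = 284, but h = 519.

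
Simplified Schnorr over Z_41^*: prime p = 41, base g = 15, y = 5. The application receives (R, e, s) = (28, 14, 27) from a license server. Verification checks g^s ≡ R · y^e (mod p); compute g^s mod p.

15^2 = 225 ≡ 20
15^4 ≡ 20^2 = 400 ≡ 31
15^8 ≡ 31^2 = 961 ≡ 18
15^16 ≡ 18^2 = 324 ≡ 37
27 = 16 + 8 + 2 + 1, so 15^27 ≡ 37·18·20·15 ≡ 7 (mod 41)

7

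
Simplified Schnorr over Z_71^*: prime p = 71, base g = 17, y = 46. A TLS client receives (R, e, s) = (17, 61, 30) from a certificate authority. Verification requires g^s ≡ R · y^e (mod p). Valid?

yes

g^s mod p:
17^2 = 289 ≡ 5
17^4 ≡ 5^2 = 25
17^8 ≡ 25^2 = 625 ≡ 57
17^16 ≡ 57^2 = 3249 ≡ 54
30 = 16 + 8 + 4 + 2, so 17^30 ≡ 54·57·25·5 ≡ 1 (mod 71)
R · y^e mod p:
46^2 = 2116 ≡ 57
46^4 ≡ 57^2 = 3249 ≡ 54
46^8 ≡ 54^2 = 2916 ≡ 5
46^16 ≡ 5^2 = 25
46^32 ≡ 25^2 = 625 ≡ 57
61 = 32 + 16 + 8 + 4 + 1, so 46^61 ≡ 57·25·5·54·46 ≡ 46 (mod 71)
17·46 = 782 ≡ 1 (mod 71)
1 ≡ 1 (mod 71); signature holds.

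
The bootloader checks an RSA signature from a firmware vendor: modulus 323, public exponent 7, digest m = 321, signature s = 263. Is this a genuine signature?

s^2 ≡ 263^2 = 69169 ≡ 47
s^4 ≡ 47^2 = 2209 ≡ 271
7 = 4 + 2 + 1, so s^7 ≡ 271·47·263 ≡ 321 (mod 323)
Since 321 equals the digest 321, verification succeeds.

genuine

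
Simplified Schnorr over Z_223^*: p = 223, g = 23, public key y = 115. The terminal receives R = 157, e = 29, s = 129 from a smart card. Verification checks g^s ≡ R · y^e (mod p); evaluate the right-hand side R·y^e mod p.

193

Squares mod 223: 115^1≡115, 115^2≡68, 115^4≡164, 115^8≡136, 115^16≡210
29 = 16 + 8 + 4 + 1, so 115^29 ≡ 210·136·164·115 ≡ 41 (mod 223)
R · y^e ≡ 157·41 = 6437 ≡ 193 (mod 223)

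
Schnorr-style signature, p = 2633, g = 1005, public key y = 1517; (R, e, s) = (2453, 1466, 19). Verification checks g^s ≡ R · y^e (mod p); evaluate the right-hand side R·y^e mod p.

1691

1517^2 = 2301289 ≡ 47
1517^4 ≡ 47^2 = 2209
1517^8 ≡ 2209^2 = 4879681 ≡ 732
1517^16 ≡ 732^2 = 535824 ≡ 1325
1517^32 ≡ 1325^2 = 1755625 ≡ 2047
1517^64 ≡ 2047^2 = 4190209 ≡ 1106
1517^128 ≡ 1106^2 = 1223236 ≡ 1524
1517^256 ≡ 1524^2 = 2322576 ≡ 270
1517^512 ≡ 270^2 = 72900 ≡ 1809
1517^1024 ≡ 1809^2 = 3272481 ≡ 2295
1466 = 1024 + 256 + 128 + 32 + 16 + 8 + 2, so 1517^1466 ≡ 2295·270·1524·2047·1325·732·47 ≡ 93 (mod 2633)
R · y^e ≡ 2453·93 = 228129 ≡ 1691 (mod 2633)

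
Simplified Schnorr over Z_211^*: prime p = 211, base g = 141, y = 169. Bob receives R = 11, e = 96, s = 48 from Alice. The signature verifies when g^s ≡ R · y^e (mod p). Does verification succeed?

g^s mod p:
141^2 = 19881 ≡ 47
141^4 ≡ 47^2 = 2209 ≡ 99
141^8 ≡ 99^2 = 9801 ≡ 95
141^16 ≡ 95^2 = 9025 ≡ 163
141^32 ≡ 163^2 = 26569 ≡ 194
48 = 32 + 16, so 141^48 ≡ 194·163 ≡ 183 (mod 211)
R · y^e mod p:
169^2 = 28561 ≡ 76
169^4 ≡ 76^2 = 5776 ≡ 79
169^8 ≡ 79^2 = 6241 ≡ 122
169^16 ≡ 122^2 = 14884 ≡ 114
169^32 ≡ 114^2 = 12996 ≡ 125
169^64 ≡ 125^2 = 15625 ≡ 11
96 = 64 + 32, so 169^96 ≡ 11·125 ≡ 109 (mod 211)
11·109 = 1199 ≡ 144 (mod 211)
183 ≠ 144; the check fails.

fails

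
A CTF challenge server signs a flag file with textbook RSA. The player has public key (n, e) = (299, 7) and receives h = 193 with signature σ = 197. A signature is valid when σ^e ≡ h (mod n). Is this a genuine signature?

σ^2 ≡ 197^2 = 38809 ≡ 238
σ^4 ≡ 238^2 = 56644 ≡ 133
7 = 4 + 2 + 1, so σ^7 ≡ 133·238·197 ≡ 193 (mod 299)
σ^7 mod 299 = 193 matches h.

genuine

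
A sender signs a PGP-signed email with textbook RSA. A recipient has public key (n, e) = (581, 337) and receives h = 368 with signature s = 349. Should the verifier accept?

Squares mod 581: s^1≡349, s^2≡372, s^4≡106, s^8≡197, s^16≡463, s^32≡561, s^64≡400, s^128≡225, s^256≡78
337 = 256 + 64 + 16 + 1, so s^337 ≡ 78·400·463·349 ≡ 195 (mod 581)
s^337 mod 581 = 195, but h = 368.

reject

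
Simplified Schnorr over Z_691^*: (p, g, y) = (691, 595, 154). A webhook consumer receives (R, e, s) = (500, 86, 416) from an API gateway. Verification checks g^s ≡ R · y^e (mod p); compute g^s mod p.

595^2 = 354025 ≡ 233
595^4 ≡ 233^2 = 54289 ≡ 391
595^8 ≡ 391^2 = 152881 ≡ 170
595^16 ≡ 170^2 = 28900 ≡ 569
595^32 ≡ 569^2 = 323761 ≡ 373
595^64 ≡ 373^2 = 139129 ≡ 238
595^128 ≡ 238^2 = 56644 ≡ 673
595^256 ≡ 673^2 = 452929 ≡ 324
416 = 256 + 128 + 32, so 595^416 ≡ 324·673·373 ≡ 623 (mod 691)

623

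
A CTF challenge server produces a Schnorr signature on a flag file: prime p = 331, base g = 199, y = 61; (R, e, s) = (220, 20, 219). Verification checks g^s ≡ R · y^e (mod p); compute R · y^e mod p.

61^2 = 3721 ≡ 80
61^4 ≡ 80^2 = 6400 ≡ 111
61^8 ≡ 111^2 = 12321 ≡ 74
61^16 ≡ 74^2 = 5476 ≡ 180
20 = 16 + 4, so 61^20 ≡ 180·111 ≡ 120 (mod 331)
R · y^e ≡ 220·120 = 26400 ≡ 251 (mod 331)

251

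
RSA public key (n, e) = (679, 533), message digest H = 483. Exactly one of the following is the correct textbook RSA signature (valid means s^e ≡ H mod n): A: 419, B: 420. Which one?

B

Candidate A: 419^2 = 175561 ≡ 379; 419^4 ≡ 379^2 = 143641 ≡ 372; 419^8 ≡ 372^2 = 138384 ≡ 547; 419^16 ≡ 547^2 = 299209 ≡ 449; 419^32 ≡ 449^2 = 201601 ≡ 617; 419^64 ≡ 617^2 = 380689 ≡ 449; 419^128 ≡ 449^2 = 201601 ≡ 617; 419^256 ≡ 617^2 = 380689 ≡ 449; 419^512 ≡ 449^2 = 201601 ≡ 617; 533 = 512 + 16 + 4 + 1, so 419^533 ≡ 617·449·372·419 ≡ 377 (mod 679)
Candidate B: 420^2 = 176400 ≡ 539; 420^4 ≡ 539^2 = 290521 ≡ 588; 420^8 ≡ 588^2 = 345744 ≡ 133; 420^16 ≡ 133^2 = 17689 ≡ 35; 420^32 ≡ 35^2 = 1225 ≡ 546; 420^64 ≡ 546^2 = 298116 ≡ 35; 420^128 ≡ 35^2 = 1225 ≡ 546; 420^256 ≡ 546^2 = 298116 ≡ 35; 420^512 ≡ 35^2 = 1225 ≡ 546; 533 = 512 + 16 + 4 + 1, so 420^533 ≡ 546·35·588·420 ≡ 483 (mod 679)
  → matches H = 483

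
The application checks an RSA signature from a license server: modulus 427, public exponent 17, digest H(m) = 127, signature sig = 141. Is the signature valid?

valid

sig^17 mod 427 = 127
Since 127 equals the digest 127, verification succeeds.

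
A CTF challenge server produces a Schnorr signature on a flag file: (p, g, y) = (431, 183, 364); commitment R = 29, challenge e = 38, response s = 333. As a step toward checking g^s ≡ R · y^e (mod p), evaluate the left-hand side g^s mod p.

10

183^333 mod 431 = 10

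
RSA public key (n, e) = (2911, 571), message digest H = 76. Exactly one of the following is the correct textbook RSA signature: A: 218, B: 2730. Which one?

A

Candidate A: 218^2 = 47524 ≡ 948; 218^4 ≡ 948^2 = 898704 ≡ 2116; 218^8 ≡ 2116^2 = 4477456 ≡ 338; 218^16 ≡ 338^2 = 114244 ≡ 715; 218^32 ≡ 715^2 = 511225 ≡ 1800; 218^64 ≡ 1800^2 = 3240000 ≡ 57; 218^128 ≡ 57^2 = 3249 ≡ 338; 218^256 ≡ 338^2 = 114244 ≡ 715; 218^512 ≡ 715^2 = 511225 ≡ 1800; 571 = 512 + 32 + 16 + 8 + 2 + 1, so 218^571 ≡ 1800·1800·715·338·948·218 ≡ 76 (mod 2911)
  → matches H = 76
Candidate B: 2730^2 = 7452900 ≡ 740; 2730^4 ≡ 740^2 = 547600 ≡ 332; 2730^8 ≡ 332^2 = 110224 ≡ 2517; 2730^16 ≡ 2517^2 = 6335289 ≡ 953; 2730^32 ≡ 953^2 = 908209 ≡ 2888; 2730^64 ≡ 2888^2 = 8340544 ≡ 529; 2730^128 ≡ 529^2 = 279841 ≡ 385; 2730^256 ≡ 385^2 = 148225 ≡ 2675; 2730^512 ≡ 2675^2 = 7155625 ≡ 387; 571 = 512 + 32 + 16 + 8 + 2 + 1, so 2730^571 ≡ 387·2888·953·2517·740·2730 ≡ 1752 (mod 2911)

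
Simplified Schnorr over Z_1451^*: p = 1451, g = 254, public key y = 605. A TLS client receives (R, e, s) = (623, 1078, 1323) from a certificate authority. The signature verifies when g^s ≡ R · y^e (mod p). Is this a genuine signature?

forged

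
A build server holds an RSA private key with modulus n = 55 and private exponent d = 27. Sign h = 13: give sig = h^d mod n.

h^2 ≡ 13^2 = 169 ≡ 4
h^4 ≡ 4^2 = 16
h^8 ≡ 16^2 = 256 ≡ 36
h^16 ≡ 36^2 = 1296 ≡ 31
27 = 16 + 8 + 2 + 1, so h^27 ≡ 31·36·4·13 ≡ 7 (mod 55)

7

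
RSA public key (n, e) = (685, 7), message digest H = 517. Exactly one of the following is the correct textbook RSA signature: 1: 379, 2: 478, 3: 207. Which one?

Candidate 1: Squares mod 685: 379^1≡379, 379^2≡476, 379^4≡526; 7 = 4 + 2 + 1, so 379^7 ≡ 526·476·379 ≡ 139 (mod 685)
Candidate 2: Squares mod 685: 478^1≡478, 478^2≡379, 478^4≡476; 7 = 4 + 2 + 1, so 478^7 ≡ 476·379·478 ≡ 517 (mod 685)
  → matches H = 517
Candidate 3: Squares mod 685: 207^1≡207, 207^2≡379, 207^4≡476; 7 = 4 + 2 + 1, so 207^7 ≡ 476·379·207 ≡ 168 (mod 685)

2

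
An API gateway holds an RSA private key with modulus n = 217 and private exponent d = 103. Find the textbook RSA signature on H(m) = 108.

213

(H(m))^2 ≡ 108^2 = 11664 ≡ 163
(H(m))^4 ≡ 163^2 = 26569 ≡ 95
(H(m))^8 ≡ 95^2 = 9025 ≡ 128
(H(m))^16 ≡ 128^2 = 16384 ≡ 109
(H(m))^32 ≡ 109^2 = 11881 ≡ 163
(H(m))^64 ≡ 163^2 = 26569 ≡ 95
103 = 64 + 32 + 4 + 2 + 1, so (H(m))^103 ≡ 95·163·95·163·108 ≡ 213 (mod 217)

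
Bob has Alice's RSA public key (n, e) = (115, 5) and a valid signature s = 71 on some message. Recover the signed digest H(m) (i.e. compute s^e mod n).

101

s^5 mod 115 = 101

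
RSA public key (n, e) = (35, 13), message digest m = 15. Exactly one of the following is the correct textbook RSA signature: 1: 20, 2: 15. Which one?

2

Candidate 1: 20^2 = 400 ≡ 15; 20^4 ≡ 15^2 = 225 ≡ 15; 20^8 ≡ 15^2 = 225 ≡ 15; 13 = 8 + 4 + 1, so 20^13 ≡ 15·15·20 ≡ 20 (mod 35)
Candidate 2: 15^2 = 225 ≡ 15; 15^4 ≡ 15^2 = 225 ≡ 15; 15^8 ≡ 15^2 = 225 ≡ 15; 13 = 8 + 4 + 1, so 15^13 ≡ 15·15·15 ≡ 15 (mod 35)
  → matches m = 15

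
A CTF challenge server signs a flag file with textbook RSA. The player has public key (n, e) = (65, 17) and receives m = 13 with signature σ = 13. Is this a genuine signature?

genuine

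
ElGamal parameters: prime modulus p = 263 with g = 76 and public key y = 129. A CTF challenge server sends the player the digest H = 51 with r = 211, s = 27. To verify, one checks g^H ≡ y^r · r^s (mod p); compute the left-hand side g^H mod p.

76^2 = 5776 ≡ 253
76^4 ≡ 253^2 = 64009 ≡ 100
76^8 ≡ 100^2 = 10000 ≡ 6
76^16 ≡ 6^2 = 36
76^32 ≡ 36^2 = 1296 ≡ 244
51 = 32 + 16 + 2 + 1, so 76^51 ≡ 244·36·253·76 ≡ 152 (mod 263)

152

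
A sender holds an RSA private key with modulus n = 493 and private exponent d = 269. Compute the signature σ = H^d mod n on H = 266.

415

Squares mod 493: H^1≡266, H^2≡257, H^4≡480, H^8≡169, H^16≡460, H^32≡103, H^64≡256, H^128≡460, H^256≡103
269 = 256 + 8 + 4 + 1, so H^269 ≡ 103·169·480·266 ≡ 415 (mod 493)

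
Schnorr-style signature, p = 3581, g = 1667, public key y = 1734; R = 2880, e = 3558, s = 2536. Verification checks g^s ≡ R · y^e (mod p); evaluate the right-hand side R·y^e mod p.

1734^2 = 3006756 ≡ 2297
1734^4 ≡ 2297^2 = 5276209 ≡ 1396
1734^8 ≡ 1396^2 = 1948816 ≡ 752
1734^16 ≡ 752^2 = 565504 ≡ 3287
1734^32 ≡ 3287^2 = 10804369 ≡ 492
1734^64 ≡ 492^2 = 242064 ≡ 2137
1734^128 ≡ 2137^2 = 4566769 ≡ 994
1734^256 ≡ 994^2 = 988036 ≡ 3261
1734^512 ≡ 3261^2 = 10634121 ≡ 2132
1734^1024 ≡ 2132^2 = 4545424 ≡ 1135
1734^2048 ≡ 1135^2 = 1288225 ≡ 2646
3558 = 2048 + 1024 + 256 + 128 + 64 + 32 + 4 + 2, so 1734^3558 ≡ 2646·1135·3261·994·2137·492·1396·2297 ≡ 221 (mod 3581)
R · y^e ≡ 2880·221 = 636480 ≡ 2643 (mod 3581)

2643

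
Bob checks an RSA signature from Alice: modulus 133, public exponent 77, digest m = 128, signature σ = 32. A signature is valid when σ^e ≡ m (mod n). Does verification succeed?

passes

σ^2 ≡ 32^2 = 1024 ≡ 93
σ^4 ≡ 93^2 = 8649 ≡ 4
σ^8 ≡ 4^2 = 16
σ^16 ≡ 16^2 = 256 ≡ 123
σ^32 ≡ 123^2 = 15129 ≡ 100
σ^64 ≡ 100^2 = 10000 ≡ 25
77 = 64 + 8 + 4 + 1, so σ^77 ≡ 25·16·4·32 ≡ 128 (mod 133)
σ^77 mod 133 = 128 matches m.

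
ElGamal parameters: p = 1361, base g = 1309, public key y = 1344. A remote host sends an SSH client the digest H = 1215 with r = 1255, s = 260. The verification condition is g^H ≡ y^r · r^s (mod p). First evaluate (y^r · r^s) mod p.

337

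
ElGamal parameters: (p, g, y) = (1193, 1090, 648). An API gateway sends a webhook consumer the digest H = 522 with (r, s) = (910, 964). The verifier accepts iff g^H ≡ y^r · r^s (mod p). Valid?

yes

Left side g^H mod p:
1090^2 = 1188100 ≡ 1065
1090^4 ≡ 1065^2 = 1134225 ≡ 875
1090^8 ≡ 875^2 = 765625 ≡ 912
1090^16 ≡ 912^2 = 831744 ≡ 223
1090^32 ≡ 223^2 = 49729 ≡ 816
1090^64 ≡ 816^2 = 665856 ≡ 162
1090^128 ≡ 162^2 = 26244 ≡ 1191
1090^256 ≡ 1191^2 = 1418481 ≡ 4
1090^512 ≡ 4^2 = 16
522 = 512 + 8 + 2, so 1090^522 ≡ 16·912·1065 ≡ 462 (mod 1193)
Right side y^r · r^s mod p:
648^2 = 419904 ≡ 1161
648^4 ≡ 1161^2 = 1347921 ≡ 1024
648^8 ≡ 1024^2 = 1048576 ≡ 1122
648^16 ≡ 1122^2 = 1258884 ≡ 269
648^32 ≡ 269^2 = 72361 ≡ 781
648^64 ≡ 781^2 = 609961 ≡ 338
648^128 ≡ 338^2 = 114244 ≡ 909
648^256 ≡ 909^2 = 826281 ≡ 725
648^512 ≡ 725^2 = 525625 ≡ 705
910 = 512 + 256 + 128 + 8 + 4 + 2, so 648^910 ≡ 705·725·909·1122·1024·1161 ≡ 269 (mod 1193)
910^2 = 828100 ≡ 158
910^4 ≡ 158^2 = 24964 ≡ 1104
910^8 ≡ 1104^2 = 1218816 ≡ 763
910^16 ≡ 763^2 = 582169 ≡ 1178
910^32 ≡ 1178^2 = 1387684 ≡ 225
910^64 ≡ 225^2 = 50625 ≡ 519
910^128 ≡ 519^2 = 269361 ≡ 936
910^256 ≡ 936^2 = 876096 ≡ 434
910^512 ≡ 434^2 = 188356 ≡ 1055
964 = 512 + 256 + 128 + 64 + 4, so 910^964 ≡ 1055·434·936·519·1104 ≡ 596 (mod 1193)
269·596 = 160324 ≡ 462 (mod 1193)
462 ≡ 462 (mod 1193), so the signature is genuine.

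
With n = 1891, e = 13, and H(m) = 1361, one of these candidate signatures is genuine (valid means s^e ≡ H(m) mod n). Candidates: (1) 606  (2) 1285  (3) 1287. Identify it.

Candidate 1: Squares mod 1891: 606^1≡606, 606^2≡382, 606^4≡317, 606^8≡266; 13 = 8 + 4 + 1, so 606^13 ≡ 266·317·606 ≡ 530 (mod 1891)
Candidate 2: Squares mod 1891: 1285^1≡1285, 1285^2≡382, 1285^4≡317, 1285^8≡266; 13 = 8 + 4 + 1, so 1285^13 ≡ 266·317·1285 ≡ 1361 (mod 1891)
  → matches H(m) = 1361
Candidate 3: Squares mod 1891: 1287^1≡1287, 1287^2≡1744, 1287^4≡808, 1287^8≡469; 13 = 8 + 4 + 1, so 1287^13 ≡ 469·808·1287 ≡ 1523 (mod 1891)

2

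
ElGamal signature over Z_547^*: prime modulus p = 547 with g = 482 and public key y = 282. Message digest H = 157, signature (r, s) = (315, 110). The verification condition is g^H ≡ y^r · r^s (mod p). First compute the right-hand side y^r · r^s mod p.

114

282^315 mod 547 = 46
315^110 mod 547 = 383
y^r · r^s ≡ 46·383 = 17618 ≡ 114 (mod 547)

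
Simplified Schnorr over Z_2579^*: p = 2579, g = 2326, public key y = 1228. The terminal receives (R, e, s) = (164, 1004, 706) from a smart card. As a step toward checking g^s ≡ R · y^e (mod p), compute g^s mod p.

Squares mod 2579: 2326^1≡2326, 2326^2≡2113, 2326^4≡520, 2326^8≡2184, 2326^16≡1285, 2326^32≡665, 2326^64≡1216, 2326^128≡889, 2326^256≡1147, 2326^512≡319
706 = 512 + 128 + 64 + 2, so 2326^706 ≡ 319·889·1216·2113 ≡ 536 (mod 2579)

536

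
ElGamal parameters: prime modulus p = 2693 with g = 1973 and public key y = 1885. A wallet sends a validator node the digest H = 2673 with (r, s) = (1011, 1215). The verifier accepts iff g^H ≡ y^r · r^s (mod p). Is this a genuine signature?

genuine

Left side g^H mod p:
1973^2673 mod 2693 = 528
Right side y^r · r^s mod p:
1885^1011 mod 2693 = 553
1011^1215 mod 2693 = 1832
553·1832 = 1013096 ≡ 528 (mod 2693)
528 ≡ 528 (mod 2693), so the signature is genuine.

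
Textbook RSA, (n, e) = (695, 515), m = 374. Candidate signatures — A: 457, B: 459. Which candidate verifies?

Candidate A: 457^515 mod 695 = 258
Candidate B: 459^515 mod 695 = 374
  → matches m = 374

B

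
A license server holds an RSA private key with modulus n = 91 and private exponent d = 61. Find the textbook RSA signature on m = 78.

78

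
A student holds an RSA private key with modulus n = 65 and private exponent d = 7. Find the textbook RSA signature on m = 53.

27

m^2 ≡ 53^2 = 2809 ≡ 14
m^4 ≡ 14^2 = 196 ≡ 1
7 = 4 + 2 + 1, so m^7 ≡ 1·14·53 ≡ 27 (mod 65)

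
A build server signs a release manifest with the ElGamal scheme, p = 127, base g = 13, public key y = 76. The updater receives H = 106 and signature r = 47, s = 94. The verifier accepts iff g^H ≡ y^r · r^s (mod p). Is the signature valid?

invalid

Left side g^H mod p:
13^106 mod 127 = 121
Right side y^r · r^s mod p:
76^47 mod 127 = 94
47^94 mod 127 = 117
94·117 = 10998 ≡ 76 (mod 127)
121 ≠ 76, so verification fails.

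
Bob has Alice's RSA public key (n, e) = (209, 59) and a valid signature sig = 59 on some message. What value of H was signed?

Squares mod 209: sig^1≡59, sig^2≡137, sig^4≡168, sig^8≡9, sig^16≡81, sig^32≡82
59 = 32 + 16 + 8 + 2 + 1, so sig^59 ≡ 82·81·9·137·59 ≡ 146 (mod 209)

146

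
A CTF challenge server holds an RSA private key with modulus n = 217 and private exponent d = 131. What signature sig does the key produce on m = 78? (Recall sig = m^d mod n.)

m^2 ≡ 78^2 = 6084 ≡ 8
m^4 ≡ 8^2 = 64
m^8 ≡ 64^2 = 4096 ≡ 190
m^16 ≡ 190^2 = 36100 ≡ 78
m^32 ≡ 78^2 = 6084 ≡ 8
m^64 ≡ 8^2 = 64
m^128 ≡ 64^2 = 4096 ≡ 190
131 = 128 + 2 + 1, so m^131 ≡ 190·8·78 ≡ 78 (mod 217)

78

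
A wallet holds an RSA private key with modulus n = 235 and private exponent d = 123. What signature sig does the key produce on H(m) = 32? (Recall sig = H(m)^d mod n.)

83

(H(m))^123 mod 235 = 83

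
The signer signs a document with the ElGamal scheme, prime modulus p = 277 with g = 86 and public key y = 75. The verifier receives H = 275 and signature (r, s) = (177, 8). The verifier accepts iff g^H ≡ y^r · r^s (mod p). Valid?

no

Left side g^H mod p:
86^2 = 7396 ≡ 194
86^4 ≡ 194^2 = 37636 ≡ 241
86^8 ≡ 241^2 = 58081 ≡ 188
86^16 ≡ 188^2 = 35344 ≡ 165
86^32 ≡ 165^2 = 27225 ≡ 79
86^64 ≡ 79^2 = 6241 ≡ 147
86^128 ≡ 147^2 = 21609 ≡ 3
86^256 ≡ 3^2 = 9
275 = 256 + 16 + 2 + 1, so 86^275 ≡ 9·165·194·86 ≡ 29 (mod 277)
Right side y^r · r^s mod p:
75^2 = 5625 ≡ 85
75^4 ≡ 85^2 = 7225 ≡ 23
75^8 ≡ 23^2 = 529 ≡ 252
75^16 ≡ 252^2 = 63504 ≡ 71
75^32 ≡ 71^2 = 5041 ≡ 55
75^64 ≡ 55^2 = 3025 ≡ 255
75^128 ≡ 255^2 = 65025 ≡ 207
177 = 128 + 32 + 16 + 1, so 75^177 ≡ 207·55·71·75 ≡ 74 (mod 277)
177^2 = 31329 ≡ 28
177^4 ≡ 28^2 = 784 ≡ 230
177^8 ≡ 230^2 = 52900 ≡ 270
74·270 = 19980 ≡ 36 (mod 277)
29 ≠ 36, so verification fails.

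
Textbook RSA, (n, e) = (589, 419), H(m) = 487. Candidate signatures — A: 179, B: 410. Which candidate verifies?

A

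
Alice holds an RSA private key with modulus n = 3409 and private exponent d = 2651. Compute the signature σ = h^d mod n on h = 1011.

40

h^2 ≡ 1011^2 = 1022121 ≡ 2830
h^4 ≡ 2830^2 = 8008900 ≡ 1159
h^8 ≡ 1159^2 = 1343281 ≡ 135
h^16 ≡ 135^2 = 18225 ≡ 1180
h^32 ≡ 1180^2 = 1392400 ≡ 1528
h^64 ≡ 1528^2 = 2334784 ≡ 3028
h^128 ≡ 3028^2 = 9168784 ≡ 1983
h^256 ≡ 1983^2 = 3932289 ≡ 1712
h^512 ≡ 1712^2 = 2930944 ≡ 2613
h^1024 ≡ 2613^2 = 6827769 ≡ 2951
h^2048 ≡ 2951^2 = 8708401 ≡ 1815
2651 = 2048 + 512 + 64 + 16 + 8 + 2 + 1, so h^2651 ≡ 1815·2613·3028·1180·135·2830·1011 ≡ 40 (mod 3409)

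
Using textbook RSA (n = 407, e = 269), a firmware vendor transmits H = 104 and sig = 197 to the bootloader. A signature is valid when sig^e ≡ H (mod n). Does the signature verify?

does not verify

Squares mod 407: sig^1≡197, sig^2≡144, sig^4≡386, sig^8≡34, sig^16≡342, sig^32≡155, sig^64≡12, sig^128≡144, sig^256≡386
269 = 256 + 8 + 4 + 1, so sig^269 ≡ 386·34·386·197 ≡ 219 (mod 407)
sig^269 mod 407 = 219, but H = 104.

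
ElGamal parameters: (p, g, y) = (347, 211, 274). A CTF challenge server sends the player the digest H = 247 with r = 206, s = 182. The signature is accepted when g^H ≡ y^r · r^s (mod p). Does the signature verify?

Left side g^H mod p:
211^247 mod 347 = 84
Right side y^r · r^s mod p:
274^206 mod 347 = 49
206^182 mod 347 = 129
49·129 = 6321 ≡ 75 (mod 347)
84 ≠ 75, so verification fails.

does not verify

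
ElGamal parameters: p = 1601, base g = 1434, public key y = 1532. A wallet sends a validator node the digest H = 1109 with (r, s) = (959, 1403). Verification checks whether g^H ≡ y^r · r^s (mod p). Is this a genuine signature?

genuine

Left side g^H mod p:
1434^1109 mod 1601 = 383
Right side y^r · r^s mod p:
1532^959 mod 1601 = 116
959^1403 mod 1601 = 790
116·790 = 91640 ≡ 383 (mod 1601)
383 ≡ 383 (mod 1601), so the signature is genuine.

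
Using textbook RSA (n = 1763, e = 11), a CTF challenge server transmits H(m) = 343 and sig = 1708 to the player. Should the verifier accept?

sig^2 ≡ 1708^2 = 2917264 ≡ 1262
sig^4 ≡ 1262^2 = 1592644 ≡ 655
sig^8 ≡ 655^2 = 429025 ≡ 616
11 = 8 + 2 + 1, so sig^11 ≡ 616·1262·1708 ≡ 1479 (mod 1763)
The recovered value 1479 does not match the digest 343.

reject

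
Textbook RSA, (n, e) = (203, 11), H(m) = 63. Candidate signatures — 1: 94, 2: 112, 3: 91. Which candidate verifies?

3

Candidate 1: Squares mod 203: 94^1≡94, 94^2≡107, 94^4≡81, 94^8≡65; 11 = 8 + 2 + 1, so 94^11 ≡ 65·107·94 ≡ 110 (mod 203)
Candidate 2: Squares mod 203: 112^1≡112, 112^2≡161, 112^4≡140, 112^8≡112; 11 = 8 + 2 + 1, so 112^11 ≡ 112·161·112 ≡ 140 (mod 203)
Candidate 3: Squares mod 203: 91^1≡91, 91^2≡161, 91^4≡140, 91^8≡112; 11 = 8 + 2 + 1, so 91^11 ≡ 112·161·91 ≡ 63 (mod 203)
  → matches H(m) = 63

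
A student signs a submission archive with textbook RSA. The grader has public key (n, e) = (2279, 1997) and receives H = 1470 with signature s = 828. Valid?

no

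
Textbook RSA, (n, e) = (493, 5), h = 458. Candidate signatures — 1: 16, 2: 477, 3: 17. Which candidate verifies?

Candidate 1: 16^5 mod 493 = 458
  → matches h = 458
Candidate 2: 477^5 mod 493 = 35
Candidate 3: 17^5 mod 493 = 17

1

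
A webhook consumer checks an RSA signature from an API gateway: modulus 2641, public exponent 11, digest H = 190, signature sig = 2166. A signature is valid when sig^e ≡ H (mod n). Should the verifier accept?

sig^2 ≡ 2166^2 = 4691556 ≡ 1140
sig^4 ≡ 1140^2 = 1299600 ≡ 228
sig^8 ≡ 228^2 = 51984 ≡ 1805
11 = 8 + 2 + 1, so sig^11 ≡ 1805·1140·2166 ≡ 190 (mod 2641)
190 = H, so the signature checks out.

accept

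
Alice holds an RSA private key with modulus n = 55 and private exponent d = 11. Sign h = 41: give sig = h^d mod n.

h^2 ≡ 41^2 = 1681 ≡ 31
h^4 ≡ 31^2 = 961 ≡ 26
h^8 ≡ 26^2 = 676 ≡ 16
11 = 8 + 2 + 1, so h^11 ≡ 16·31·41 ≡ 41 (mod 55)

41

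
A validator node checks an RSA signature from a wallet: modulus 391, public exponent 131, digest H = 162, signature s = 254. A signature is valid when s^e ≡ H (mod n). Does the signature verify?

s^2 ≡ 254^2 = 64516 ≡ 1
s^4 ≡ 1^2 = 1
s^8 ≡ 1^2 = 1
s^16 ≡ 1^2 = 1
s^32 ≡ 1^2 = 1
s^64 ≡ 1^2 = 1
s^128 ≡ 1^2 = 1
131 = 128 + 2 + 1, so s^131 ≡ 1·1·254 ≡ 254 (mod 391)
s^131 mod 391 = 254, but H = 162.

does not verify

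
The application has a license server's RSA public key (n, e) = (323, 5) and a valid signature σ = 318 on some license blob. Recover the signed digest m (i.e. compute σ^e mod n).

σ^2 ≡ 318^2 = 101124 ≡ 25
σ^4 ≡ 25^2 = 625 ≡ 302
5 = 4 + 1, so σ^5 ≡ 302·318 ≡ 105 (mod 323)

105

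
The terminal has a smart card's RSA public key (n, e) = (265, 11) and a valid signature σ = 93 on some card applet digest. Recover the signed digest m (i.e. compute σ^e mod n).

σ^2 ≡ 93^2 = 8649 ≡ 169
σ^4 ≡ 169^2 = 28561 ≡ 206
σ^8 ≡ 206^2 = 42436 ≡ 36
11 = 8 + 2 + 1, so σ^11 ≡ 36·169·93 ≡ 37 (mod 265)

37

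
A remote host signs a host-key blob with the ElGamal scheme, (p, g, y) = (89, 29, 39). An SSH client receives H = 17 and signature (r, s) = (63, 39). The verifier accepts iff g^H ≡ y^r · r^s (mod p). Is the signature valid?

invalid

Left side g^H mod p:
Squares mod 89: 29^1≡29, 29^2≡40, 29^4≡87, 29^8≡4, 29^16≡16
17 = 16 + 1, so 29^17 ≡ 16·29 ≡ 19 (mod 89)
Right side y^r · r^s mod p:
Squares mod 89: 39^1≡39, 39^2≡8, 39^4≡64, 39^8≡2, 39^16≡4, 39^32≡16
63 = 32 + 16 + 8 + 4 + 2 + 1, so 39^63 ≡ 16·4·2·64·8·39 ≡ 2 (mod 89)
Squares mod 89: 63^1≡63, 63^2≡53, 63^4≡50, 63^8≡8, 63^16≡64, 63^32≡2
39 = 32 + 4 + 2 + 1, so 63^39 ≡ 2·50·53·63 ≡ 61 (mod 89)
2·61 = 122 ≡ 33 (mod 89)
19 ≠ 33, so verification fails.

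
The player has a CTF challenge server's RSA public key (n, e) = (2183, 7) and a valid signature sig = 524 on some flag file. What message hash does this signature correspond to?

2103

sig^2 ≡ 524^2 = 274576 ≡ 1701
sig^4 ≡ 1701^2 = 2893401 ≡ 926
7 = 4 + 2 + 1, so sig^7 ≡ 926·1701·524 ≡ 2103 (mod 2183)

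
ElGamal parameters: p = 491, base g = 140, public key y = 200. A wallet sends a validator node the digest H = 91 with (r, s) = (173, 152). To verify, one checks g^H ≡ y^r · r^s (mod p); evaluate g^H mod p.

Squares mod 491: 140^1≡140, 140^2≡451, 140^4≡127, 140^8≡417, 140^16≡75, 140^32≡224, 140^64≡94
91 = 64 + 16 + 8 + 2 + 1, so 140^91 ≡ 94·75·417·451·140 ≡ 278 (mod 491)

278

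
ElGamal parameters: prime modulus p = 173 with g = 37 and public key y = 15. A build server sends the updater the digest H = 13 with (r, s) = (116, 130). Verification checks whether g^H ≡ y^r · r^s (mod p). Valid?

no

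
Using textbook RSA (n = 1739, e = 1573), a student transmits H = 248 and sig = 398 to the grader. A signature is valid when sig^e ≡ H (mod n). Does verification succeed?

sig^2 ≡ 398^2 = 158404 ≡ 155
sig^4 ≡ 155^2 = 24025 ≡ 1418
sig^8 ≡ 1418^2 = 2010724 ≡ 440
sig^16 ≡ 440^2 = 193600 ≡ 571
sig^32 ≡ 571^2 = 326041 ≡ 848
sig^64 ≡ 848^2 = 719104 ≡ 897
sig^128 ≡ 897^2 = 804609 ≡ 1191
sig^256 ≡ 1191^2 = 1418481 ≡ 1196
sig^512 ≡ 1196^2 = 1430416 ≡ 958
sig^1024 ≡ 958^2 = 917764 ≡ 1311
1573 = 1024 + 512 + 32 + 4 + 1, so sig^1573 ≡ 1311·958·848·1418·398 ≡ 280 (mod 1739)
sig^1573 mod 1739 = 280, but H = 248.

fails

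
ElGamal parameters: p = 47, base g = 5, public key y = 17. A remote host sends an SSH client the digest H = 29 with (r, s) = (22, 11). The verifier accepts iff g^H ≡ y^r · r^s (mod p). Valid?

yes

Left side g^H mod p:
Squares mod 47: 5^1≡5, 5^2≡25, 5^4≡14, 5^8≡8, 5^16≡17
29 = 16 + 8 + 4 + 1, so 5^29 ≡ 17·8·14·5 ≡ 26 (mod 47)
Right side y^r · r^s mod p:
Squares mod 47: 17^1≡17, 17^2≡7, 17^4≡2, 17^8≡4, 17^16≡16
22 = 16 + 4 + 2, so 17^22 ≡ 16·2·7 ≡ 36 (mod 47)
Squares mod 47: 22^1≡22, 22^2≡14, 22^4≡8, 22^8≡17
11 = 8 + 2 + 1, so 22^11 ≡ 17·14·22 ≡ 19 (mod 47)
36·19 = 684 ≡ 26 (mod 47)
26 ≡ 26 (mod 47), so the signature is genuine.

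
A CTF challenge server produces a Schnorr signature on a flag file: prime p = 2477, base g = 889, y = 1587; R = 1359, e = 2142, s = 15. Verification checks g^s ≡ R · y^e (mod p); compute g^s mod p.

889^2 = 790321 ≡ 158
889^4 ≡ 158^2 = 24964 ≡ 194
889^8 ≡ 194^2 = 37636 ≡ 481
15 = 8 + 4 + 2 + 1, so 889^15 ≡ 481·194·158·889 ≡ 798 (mod 2477)

798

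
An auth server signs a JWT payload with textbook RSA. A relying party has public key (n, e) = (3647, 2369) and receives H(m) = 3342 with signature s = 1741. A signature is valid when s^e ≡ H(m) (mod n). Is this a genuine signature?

genuine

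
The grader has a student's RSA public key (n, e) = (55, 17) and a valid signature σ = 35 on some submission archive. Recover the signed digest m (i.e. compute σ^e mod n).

Squares mod 55: σ^1≡35, σ^2≡15, σ^4≡5, σ^8≡25, σ^16≡20
17 = 16 + 1, so σ^17 ≡ 20·35 ≡ 40 (mod 55)

40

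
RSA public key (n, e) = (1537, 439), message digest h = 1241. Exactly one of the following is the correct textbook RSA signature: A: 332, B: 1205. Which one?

B

Candidate A: 332^2 = 110224 ≡ 1097; 332^4 ≡ 1097^2 = 1203409 ≡ 1475; 332^8 ≡ 1475^2 = 2175625 ≡ 770; 332^16 ≡ 770^2 = 592900 ≡ 1155; 332^32 ≡ 1155^2 = 1334025 ≡ 1446; 332^64 ≡ 1446^2 = 2090916 ≡ 596; 332^128 ≡ 596^2 = 355216 ≡ 169; 332^256 ≡ 169^2 = 28561 ≡ 895; 439 = 256 + 128 + 32 + 16 + 4 + 2 + 1, so 332^439 ≡ 895·169·1446·1155·1475·1097·332 ≡ 296 (mod 1537)
Candidate B: 1205^2 = 1452025 ≡ 1097; 1205^4 ≡ 1097^2 = 1203409 ≡ 1475; 1205^8 ≡ 1475^2 = 2175625 ≡ 770; 1205^16 ≡ 770^2 = 592900 ≡ 1155; 1205^32 ≡ 1155^2 = 1334025 ≡ 1446; 1205^64 ≡ 1446^2 = 2090916 ≡ 596; 1205^128 ≡ 596^2 = 355216 ≡ 169; 1205^256 ≡ 169^2 = 28561 ≡ 895; 439 = 256 + 128 + 32 + 16 + 4 + 2 + 1, so 1205^439 ≡ 895·169·1446·1155·1475·1097·1205 ≡ 1241 (mod 1537)
  → matches h = 1241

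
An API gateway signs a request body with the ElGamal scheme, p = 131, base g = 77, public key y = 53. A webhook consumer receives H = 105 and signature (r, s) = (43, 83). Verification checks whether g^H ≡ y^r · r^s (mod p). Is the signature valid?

Left side g^H mod p:
77^2 = 5929 ≡ 34
77^4 ≡ 34^2 = 1156 ≡ 108
77^8 ≡ 108^2 = 11664 ≡ 5
77^16 ≡ 5^2 = 25
77^32 ≡ 25^2 = 625 ≡ 101
77^64 ≡ 101^2 = 10201 ≡ 114
105 = 64 + 32 + 8 + 1, so 77^105 ≡ 114·101·5·77 ≡ 112 (mod 131)
Right side y^r · r^s mod p:
53^2 = 2809 ≡ 58
53^4 ≡ 58^2 = 3364 ≡ 89
53^8 ≡ 89^2 = 7921 ≡ 61
53^16 ≡ 61^2 = 3721 ≡ 53
53^32 ≡ 53^2 = 2809 ≡ 58
43 = 32 + 8 + 2 + 1, so 53^43 ≡ 58·61·58·53 ≡ 61 (mod 131)
43^2 = 1849 ≡ 15
43^4 ≡ 15^2 = 225 ≡ 94
43^8 ≡ 94^2 = 8836 ≡ 59
43^16 ≡ 59^2 = 3481 ≡ 75
43^32 ≡ 75^2 = 5625 ≡ 123
43^64 ≡ 123^2 = 15129 ≡ 64
83 = 64 + 16 + 2 + 1, so 43^83 ≡ 64·75·15·43 ≡ 77 (mod 131)
61·77 = 4697 ≡ 112 (mod 131)
112 ≡ 112 (mod 131), so the signature is genuine.

valid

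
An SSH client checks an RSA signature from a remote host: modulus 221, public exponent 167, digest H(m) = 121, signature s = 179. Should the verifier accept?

s^2 ≡ 179^2 = 32041 ≡ 217
s^4 ≡ 217^2 = 47089 ≡ 16
s^8 ≡ 16^2 = 256 ≡ 35
s^16 ≡ 35^2 = 1225 ≡ 120
s^32 ≡ 120^2 = 14400 ≡ 35
s^64 ≡ 35^2 = 1225 ≡ 120
s^128 ≡ 120^2 = 14400 ≡ 35
167 = 128 + 32 + 4 + 2 + 1, so s^167 ≡ 35·35·16·217·179 ≡ 121 (mod 221)
s^167 mod 221 = 121 matches H(m).

accept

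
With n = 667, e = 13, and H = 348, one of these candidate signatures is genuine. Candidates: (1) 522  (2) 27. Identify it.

Candidate 1: 522^2 = 272484 ≡ 348; 522^4 ≡ 348^2 = 121104 ≡ 377; 522^8 ≡ 377^2 = 142129 ≡ 58; 13 = 8 + 4 + 1, so 522^13 ≡ 58·377·522 ≡ 348 (mod 667)
  → matches H = 348
Candidate 2: 27^2 = 729 ≡ 62; 27^4 ≡ 62^2 = 3844 ≡ 509; 27^8 ≡ 509^2 = 259081 ≡ 285; 13 = 8 + 4 + 1, so 27^13 ≡ 285·509·27 ≡ 131 (mod 667)

1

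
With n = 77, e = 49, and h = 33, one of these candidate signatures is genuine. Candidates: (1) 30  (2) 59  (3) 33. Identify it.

3

Candidate 1: Squares mod 77: 30^1≡30, 30^2≡53, 30^4≡37, 30^8≡60, 30^16≡58, 30^32≡53; 49 = 32 + 16 + 1, so 30^49 ≡ 53·58·30 ≡ 51 (mod 77)
Candidate 2: Squares mod 77: 59^1≡59, 59^2≡16, 59^4≡25, 59^8≡9, 59^16≡4, 59^32≡16; 49 = 32 + 16 + 1, so 59^49 ≡ 16·4·59 ≡ 3 (mod 77)
Candidate 3: Squares mod 77: 33^1≡33, 33^2≡11, 33^4≡44, 33^8≡11, 33^16≡44, 33^32≡11; 49 = 32 + 16 + 1, so 33^49 ≡ 11·44·33 ≡ 33 (mod 77)
  → matches h = 33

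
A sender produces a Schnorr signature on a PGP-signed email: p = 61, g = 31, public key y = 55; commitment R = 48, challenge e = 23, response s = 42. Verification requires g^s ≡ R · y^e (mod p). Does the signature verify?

g^s mod p:
31^42 mod 61 = 27
R · y^e mod p:
55^23 mod 61 = 35
48·35 = 1680 ≡ 33 (mod 61)
27 ≠ 33; the check fails.

does not verify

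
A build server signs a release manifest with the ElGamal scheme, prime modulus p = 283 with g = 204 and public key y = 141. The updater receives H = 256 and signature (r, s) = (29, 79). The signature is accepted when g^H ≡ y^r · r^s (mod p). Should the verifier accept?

accept

Left side g^H mod p:
204^2 = 41616 ≡ 15
204^4 ≡ 15^2 = 225
204^8 ≡ 225^2 = 50625 ≡ 251
204^16 ≡ 251^2 = 63001 ≡ 175
204^32 ≡ 175^2 = 30625 ≡ 61
204^64 ≡ 61^2 = 3721 ≡ 42
204^128 ≡ 42^2 = 1764 ≡ 66
204^256 ≡ 66^2 = 4356 ≡ 111
Right side y^r · r^s mod p:
141^2 = 19881 ≡ 71
141^4 ≡ 71^2 = 5041 ≡ 230
141^8 ≡ 230^2 = 52900 ≡ 262
141^16 ≡ 262^2 = 68644 ≡ 158
29 = 16 + 8 + 4 + 1, so 141^29 ≡ 158·262·230·141 ≡ 86 (mod 283)
29^2 = 841 ≡ 275
29^4 ≡ 275^2 = 75625 ≡ 64
29^8 ≡ 64^2 = 4096 ≡ 134
29^16 ≡ 134^2 = 17956 ≡ 127
29^32 ≡ 127^2 = 16129 ≡ 281
29^64 ≡ 281^2 = 78961 ≡ 4
79 = 64 + 8 + 4 + 2 + 1, so 29^79 ≡ 4·134·64·275·29 ≡ 281 (mod 283)
86·281 = 24166 ≡ 111 (mod 283)
111 ≡ 111 (mod 283), so the signature is genuine.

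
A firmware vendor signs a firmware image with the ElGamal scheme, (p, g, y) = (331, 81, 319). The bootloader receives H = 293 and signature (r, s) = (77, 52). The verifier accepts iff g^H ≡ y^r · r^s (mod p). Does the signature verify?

verifies

Left side g^H mod p:
81^293 mod 331 = 149
Right side y^r · r^s mod p:
319^77 mod 331 = 64
77^52 mod 331 = 173
64·173 = 11072 ≡ 149 (mod 331)
149 ≡ 149 (mod 331), so the signature is genuine.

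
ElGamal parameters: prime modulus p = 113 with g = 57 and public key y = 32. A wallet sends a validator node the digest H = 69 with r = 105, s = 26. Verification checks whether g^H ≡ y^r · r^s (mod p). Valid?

Left side g^H mod p:
57^2 = 3249 ≡ 85
57^4 ≡ 85^2 = 7225 ≡ 106
57^8 ≡ 106^2 = 11236 ≡ 49
57^16 ≡ 49^2 = 2401 ≡ 28
57^32 ≡ 28^2 = 784 ≡ 106
57^64 ≡ 106^2 = 11236 ≡ 49
69 = 64 + 4 + 1, so 57^69 ≡ 49·106·57 ≡ 111 (mod 113)
Right side y^r · r^s mod p:
32^2 = 1024 ≡ 7
32^4 ≡ 7^2 = 49
32^8 ≡ 49^2 = 2401 ≡ 28
32^16 ≡ 28^2 = 784 ≡ 106
32^32 ≡ 106^2 = 11236 ≡ 49
32^64 ≡ 49^2 = 2401 ≡ 28
105 = 64 + 32 + 8 + 1, so 32^105 ≡ 28·49·28·32 ≡ 98 (mod 113)
105^2 = 11025 ≡ 64
105^4 ≡ 64^2 = 4096 ≡ 28
105^8 ≡ 28^2 = 784 ≡ 106
105^16 ≡ 106^2 = 11236 ≡ 49
26 = 16 + 8 + 2, so 105^26 ≡ 49·106·64 ≡ 83 (mod 113)
98·83 = 8134 ≡ 111 (mod 113)
111 ≡ 111 (mod 113), so the signature is genuine.

yes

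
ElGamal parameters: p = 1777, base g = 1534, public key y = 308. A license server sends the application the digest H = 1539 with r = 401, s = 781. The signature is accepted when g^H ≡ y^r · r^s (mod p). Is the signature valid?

Left side g^H mod p:
1534^2 = 2353156 ≡ 408
1534^4 ≡ 408^2 = 166464 ≡ 1203
1534^8 ≡ 1203^2 = 1447209 ≡ 731
1534^16 ≡ 731^2 = 534361 ≡ 1261
1534^32 ≡ 1261^2 = 1590121 ≡ 1483
1534^64 ≡ 1483^2 = 2199289 ≡ 1140
1534^128 ≡ 1140^2 = 1299600 ≡ 613
1534^256 ≡ 613^2 = 375769 ≡ 822
1534^512 ≡ 822^2 = 675684 ≡ 424
1534^1024 ≡ 424^2 = 179776 ≡ 299
1539 = 1024 + 512 + 2 + 1, so 1534^1539 ≡ 299·424·408·1534 ≡ 210 (mod 1777)
Right side y^r · r^s mod p:
308^2 = 94864 ≡ 683
308^4 ≡ 683^2 = 466489 ≡ 915
308^8 ≡ 915^2 = 837225 ≡ 258
308^16 ≡ 258^2 = 66564 ≡ 815
308^32 ≡ 815^2 = 664225 ≡ 1404
308^64 ≡ 1404^2 = 1971216 ≡ 523
308^128 ≡ 523^2 = 273529 ≡ 1648
308^256 ≡ 1648^2 = 2715904 ≡ 648
401 = 256 + 128 + 16 + 1, so 308^401 ≡ 648·1648·815·308 ≡ 1741 (mod 1777)
401^2 = 160801 ≡ 871
401^4 ≡ 871^2 = 758641 ≡ 1639
401^8 ≡ 1639^2 = 2686321 ≡ 1274
401^16 ≡ 1274^2 = 1623076 ≡ 675
401^32 ≡ 675^2 = 455625 ≡ 713
401^64 ≡ 713^2 = 508369 ≡ 147
401^128 ≡ 147^2 = 21609 ≡ 285
401^256 ≡ 285^2 = 81225 ≡ 1260
401^512 ≡ 1260^2 = 1587600 ≡ 739
781 = 512 + 256 + 8 + 4 + 1, so 401^781 ≡ 739·1260·1274·1639·401 ≡ 1089 (mod 1777)
1741·1089 = 1895949 ≡ 1667 (mod 1777)
210 ≠ 1667, so verification fails.

invalid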